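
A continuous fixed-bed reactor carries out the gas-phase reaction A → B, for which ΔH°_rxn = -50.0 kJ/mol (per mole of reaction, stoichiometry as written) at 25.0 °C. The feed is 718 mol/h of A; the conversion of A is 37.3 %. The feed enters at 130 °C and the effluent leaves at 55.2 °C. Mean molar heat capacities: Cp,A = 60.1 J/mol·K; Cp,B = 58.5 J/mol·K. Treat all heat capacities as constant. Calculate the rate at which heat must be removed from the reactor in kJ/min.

Q_out = 277 kJ/min

Extent of reaction ξ = 0.373 × 718 = 267.81 mol/h
Reaction term: ξ·ΔH°_rxn = 267.81 × -50.0 = -13391 kJ/h
Sensible, feed 130→25 °C: -4530.9 kJ/h
Outlet flows (mol/h): A 450.19, B 267.81
Sensible, products 25→55.2 °C: 1290.2 kJ/h
Q = ΔH = -16631 kJ/h = -4.6198 kW
Heat removed = 277.19 kJ/min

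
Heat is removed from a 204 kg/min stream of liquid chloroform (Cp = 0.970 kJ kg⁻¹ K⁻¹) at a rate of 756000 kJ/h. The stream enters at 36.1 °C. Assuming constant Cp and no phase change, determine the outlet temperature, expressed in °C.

T_out = -27.6 °C

Q = 756000 kJ/h = 12600 kJ/min
ΔT = Q/(ṁ·Cp) = 12600/(204×0.970) = 63.675 K
T_out = 36.1 − 63.675 = -27.575 °C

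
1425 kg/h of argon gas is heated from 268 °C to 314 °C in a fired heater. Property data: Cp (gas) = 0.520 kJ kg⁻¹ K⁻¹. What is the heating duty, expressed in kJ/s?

Q = 9.47 kJ/s

Q = ṁ·Cp·ΔT = 1425 × 0.520 × (314 − 268) = 34086 kJ/h
Converting: 34086 / 3600 s = 9.4683 kW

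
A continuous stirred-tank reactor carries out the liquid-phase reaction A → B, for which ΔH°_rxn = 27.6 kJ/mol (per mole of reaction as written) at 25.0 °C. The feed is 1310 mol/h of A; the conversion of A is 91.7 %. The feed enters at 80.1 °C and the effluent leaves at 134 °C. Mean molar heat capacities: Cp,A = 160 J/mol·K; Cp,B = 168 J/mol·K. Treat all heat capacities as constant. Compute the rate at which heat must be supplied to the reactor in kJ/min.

Q_in = 758 kJ/min

Extent of reaction ξ = 0.917 × 1310 = 1201.3 mol/h
Reaction term: ξ·ΔH°_rxn = 1201.3 × 27.6 = 33155 kJ/h
Sensible, feed 80.1→25 °C: -11549 kJ/h
Outlet flows (mol/h): A 108.73, B 1201.3
Sensible, products 25→134 °C: 23894 kJ/h
Q = ΔH = 45500 kJ/h = 12.639 kW
Heat supplied = 758.33 kJ/min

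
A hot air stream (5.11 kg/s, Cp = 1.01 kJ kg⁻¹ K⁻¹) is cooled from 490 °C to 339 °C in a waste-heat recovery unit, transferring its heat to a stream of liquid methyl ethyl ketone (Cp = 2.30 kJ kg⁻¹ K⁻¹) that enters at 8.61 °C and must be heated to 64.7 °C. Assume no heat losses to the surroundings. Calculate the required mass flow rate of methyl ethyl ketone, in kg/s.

ṁ_c = 6.04 kg/s

Heat released by hot stream: Q = 5.11 × 1.01 × (490 − 339) = 779.33 kJ/s
Energy balance on cold side (adiabatic exchanger): Q = ṁ_c·Cp_c·(T_c,out − T_c,in)
ṁ_c = 779.33 / [2.30 × (64.7 − 8.61)] = 6.041 kg/s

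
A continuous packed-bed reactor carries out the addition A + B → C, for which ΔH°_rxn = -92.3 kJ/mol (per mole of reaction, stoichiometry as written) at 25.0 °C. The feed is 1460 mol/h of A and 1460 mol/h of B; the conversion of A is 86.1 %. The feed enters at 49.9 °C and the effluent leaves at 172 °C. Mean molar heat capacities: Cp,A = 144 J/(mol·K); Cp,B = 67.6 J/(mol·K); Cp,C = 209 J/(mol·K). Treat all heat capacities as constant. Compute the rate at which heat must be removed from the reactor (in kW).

Extent of reaction ξ = 0.861 × 1460 = 1257.1 mol/h
Reaction term: ξ·ΔH°_rxn = 1257.1 × -92.3 = -116030 kJ/h
Sensible, feed 49.9→25 °C: -7692.5 kJ/h
Outlet flows (mol/h): A 202.94, B 202.94, C 1257.1
Sensible, products 25→172 °C: 44933 kJ/h
Q = ΔH = -78786 kJ/h = -21.885 kW
Heat removed = 21.885 kW

Q_out = 21.9 kW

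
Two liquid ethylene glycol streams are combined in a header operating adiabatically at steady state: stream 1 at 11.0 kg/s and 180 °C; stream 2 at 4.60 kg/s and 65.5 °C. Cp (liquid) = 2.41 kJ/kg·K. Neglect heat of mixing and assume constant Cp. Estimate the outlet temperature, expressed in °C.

T_out = 146 °C

No heat crosses the boundary, so H_out = H_in.
T_out = Σ ṁᵢCp,ᵢTᵢ / Σ ṁᵢCp,ᵢ
      = 5497.9 / 37.596 = 146.24 °C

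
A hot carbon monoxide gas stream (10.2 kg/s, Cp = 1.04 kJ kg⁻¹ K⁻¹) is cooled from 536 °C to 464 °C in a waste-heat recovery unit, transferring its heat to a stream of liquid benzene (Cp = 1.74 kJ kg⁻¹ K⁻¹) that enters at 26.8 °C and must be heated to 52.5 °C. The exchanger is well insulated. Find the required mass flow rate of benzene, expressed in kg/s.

Heat released by hot stream: Q = 10.2 × 1.04 × (536 − 464) = 763.78 kJ/s
Energy balance on cold side (adiabatic exchanger): Q = ṁ_c·Cp_c·(T_c,out − T_c,in)
ṁ_c = 763.78 / [1.74 × (52.5 − 26.8)] = 17.08 kg/s

ṁ_c = 17.1 kg/s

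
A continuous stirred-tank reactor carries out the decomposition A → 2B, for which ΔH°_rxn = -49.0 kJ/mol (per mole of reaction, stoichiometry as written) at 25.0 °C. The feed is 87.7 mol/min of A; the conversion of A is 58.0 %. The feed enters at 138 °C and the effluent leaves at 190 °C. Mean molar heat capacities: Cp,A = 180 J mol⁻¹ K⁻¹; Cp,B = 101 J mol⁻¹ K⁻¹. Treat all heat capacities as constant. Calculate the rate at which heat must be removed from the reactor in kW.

Q_out = 24.8 kW

Extent of reaction ξ = 0.580 × 87.7 = 50.866 mol/min
Reaction term: ξ·ΔH°_rxn = 50.866 × -49.0 = -2492.4 kJ/min
Sensible, feed 138→25 °C: -1783.8 kJ/min
Outlet flows (mol/min): A 36.834, B 101.73
Sensible, products 25→190 °C: 2789.3 kJ/min
Q = ΔH = -1486.9 kJ/min = -24.782 kW
Heat removed = 24.782 kW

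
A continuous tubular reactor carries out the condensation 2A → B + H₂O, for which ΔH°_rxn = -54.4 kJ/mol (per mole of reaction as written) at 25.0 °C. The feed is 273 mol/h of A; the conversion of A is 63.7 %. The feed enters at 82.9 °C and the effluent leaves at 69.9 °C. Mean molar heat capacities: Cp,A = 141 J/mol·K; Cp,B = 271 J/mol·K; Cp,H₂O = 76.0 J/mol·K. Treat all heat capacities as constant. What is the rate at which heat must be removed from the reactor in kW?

Q_out = 1.38 kW

Extent of reaction ξ = 0.637 × 273 / 2 = 86.951 mol/h
Reaction term: ξ·ΔH°_rxn = 86.951 × -54.4 = -4730.1 kJ/h
Sensible, feed 82.9→25 °C: -2228.7 kJ/h
Outlet flows (mol/h): A 99.099, B 86.951, H₂O 86.951
Sensible, products 25→69.9 °C: 1982.1 kJ/h
Q = ΔH = -4976.8 kJ/h = -1.3824 kW
Heat removed = 1.3824 kW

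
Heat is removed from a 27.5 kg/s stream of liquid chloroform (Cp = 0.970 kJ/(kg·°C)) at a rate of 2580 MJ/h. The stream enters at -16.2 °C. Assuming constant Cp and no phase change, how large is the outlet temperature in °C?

Q = 2580 MJ/h = 716.67 kJ/s
ΔT = Q/(ṁ·Cp) = 716.67/(27.5×0.970) = 26.867 K
T_out = -16.2 − 26.867 = -43.067 °C

T_out = -43.1 °C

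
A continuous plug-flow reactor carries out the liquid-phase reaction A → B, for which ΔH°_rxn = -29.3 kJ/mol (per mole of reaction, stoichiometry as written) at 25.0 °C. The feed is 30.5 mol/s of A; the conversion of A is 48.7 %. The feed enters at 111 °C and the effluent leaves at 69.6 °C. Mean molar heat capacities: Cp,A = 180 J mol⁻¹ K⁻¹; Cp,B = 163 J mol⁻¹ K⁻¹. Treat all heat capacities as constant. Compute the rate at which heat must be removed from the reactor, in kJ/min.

Q_out = 40400 kJ/min

Extent of reaction ξ = 0.487 × 30.5 = 14.854 mol/s
Reaction term: ξ·ΔH°_rxn = 14.854 × -29.3 = -435.21 kJ/s
Sensible, feed 111→25 °C: -472.14 kJ/s
Outlet flows (mol/s): A 15.646, B 14.854
Sensible, products 25→69.6 °C: 233.59 kJ/s
Q = ΔH = -673.76 kJ/s = -673.76 kW
Heat removed = 40425 kJ/min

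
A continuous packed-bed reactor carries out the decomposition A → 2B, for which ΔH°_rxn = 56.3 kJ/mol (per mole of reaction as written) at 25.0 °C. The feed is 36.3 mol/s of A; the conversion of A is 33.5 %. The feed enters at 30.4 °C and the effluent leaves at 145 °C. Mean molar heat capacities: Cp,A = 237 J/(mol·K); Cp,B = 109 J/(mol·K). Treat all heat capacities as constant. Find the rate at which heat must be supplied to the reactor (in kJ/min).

Extent of reaction ξ = 0.335 × 36.3 = 12.16 mol/s
Reaction term: ξ·ΔH°_rxn = 12.16 × 56.3 = 684.64 kJ/s
Sensible, feed 30.4→25 °C: -46.457 kJ/s
Outlet flows (mol/s): A 24.139, B 24.321
Sensible, products 25→145 °C: 1004.6 kJ/s
Q = ΔH = 1642.8 kJ/s = 1642.8 kW
Heat supplied = 98570 kJ/min

Q_in = 98600 kJ/min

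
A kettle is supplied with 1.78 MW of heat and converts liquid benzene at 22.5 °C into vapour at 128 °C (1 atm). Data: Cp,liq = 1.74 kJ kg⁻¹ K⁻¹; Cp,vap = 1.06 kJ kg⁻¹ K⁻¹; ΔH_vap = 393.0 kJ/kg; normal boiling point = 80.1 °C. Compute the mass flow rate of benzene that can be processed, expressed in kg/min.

ṁ = 196 kg/min

Δh = 1.74×(80.1−22.5) + 393.0 + 1.06×(128−80.1) = 544 kJ/kg
Q = 1.78 MW = 1780 kJ/s = 106800 kJ/min
ṁ = Q/Δh = 106800 / 544 = 196.32 kg/min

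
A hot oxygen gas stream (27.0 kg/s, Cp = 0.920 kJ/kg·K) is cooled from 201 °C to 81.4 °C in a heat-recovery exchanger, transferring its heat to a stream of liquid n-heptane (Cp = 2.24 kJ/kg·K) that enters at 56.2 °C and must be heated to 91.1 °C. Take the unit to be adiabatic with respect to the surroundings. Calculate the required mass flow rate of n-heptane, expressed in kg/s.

ṁ_c = 38.0 kg/s

Heat released by hot stream: Q = 27.0 × 0.920 × (201 − 81.4) = 2970.9 kJ/s
Energy balance on cold side (adiabatic exchanger): Q = ṁ_c·Cp_c·(T_c,out − T_c,in)
ṁ_c = 2970.9 / [2.24 × (91.1 − 56.2)] = 38.002 kg/s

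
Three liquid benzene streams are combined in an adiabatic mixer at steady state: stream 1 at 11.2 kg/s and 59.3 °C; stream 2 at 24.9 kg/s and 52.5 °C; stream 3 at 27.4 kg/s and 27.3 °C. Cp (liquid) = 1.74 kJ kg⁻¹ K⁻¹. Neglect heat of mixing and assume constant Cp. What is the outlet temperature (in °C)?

No heat crosses the boundary, so H_out = H_in.
Σ ṁᵢCp,ᵢTᵢ = 11.2×1.74×59.3 + 24.9×1.74×52.5 + 27.4×1.74×27.3 = 4731.8
Σ ṁᵢCp,ᵢ = 11.2×1.74 + 24.9×1.74 + 27.4×1.74 = 110.49
T_out = 4731.8 / 110.49 = 42.826 °C

T_out = 42.8 °C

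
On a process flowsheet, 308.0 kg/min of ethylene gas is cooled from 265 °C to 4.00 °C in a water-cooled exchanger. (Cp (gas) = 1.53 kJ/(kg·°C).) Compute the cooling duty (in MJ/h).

Q = ṁ·Cp·ΔT = 308.0 × 1.53 × (4.00 − 265) = -122990 kJ/min
Converting: 122990 / 60 s = 2049.9 kW
Cooling duty = 7379.6 MJ/h

Q_c = 7380 MJ/h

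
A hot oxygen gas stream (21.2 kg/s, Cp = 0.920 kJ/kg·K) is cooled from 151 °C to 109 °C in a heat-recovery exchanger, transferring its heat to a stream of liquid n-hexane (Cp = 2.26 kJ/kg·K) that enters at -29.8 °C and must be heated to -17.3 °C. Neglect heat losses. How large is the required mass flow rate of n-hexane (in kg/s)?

ṁ_c = 29.0 kg/s

Heat released by hot stream: Q = 21.2 × 0.920 × (151 − 109) = 819.17 kJ/s
Energy balance on cold side (adiabatic exchanger): Q = ṁ_c·Cp_c·(T_c,out − T_c,in)
ṁ_c = 819.17 / [2.26 × (-17.3 − -29.8)] = 28.997 kg/s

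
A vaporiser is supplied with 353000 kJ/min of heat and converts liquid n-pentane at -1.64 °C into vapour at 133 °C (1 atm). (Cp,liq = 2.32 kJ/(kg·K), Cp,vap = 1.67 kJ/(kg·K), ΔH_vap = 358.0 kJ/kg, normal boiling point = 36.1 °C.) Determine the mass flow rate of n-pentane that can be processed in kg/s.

Δh = 2.32×(36.1−-1.64) + 358.0 + 1.67×(133−36.1) = 607.38 kJ/kg
Q = 353000 kJ/min = 5883.3 kJ/s = 5883.3 kJ/s
ṁ = Q/Δh = 5883.3 / 607.38 = 9.6864 kg/s

ṁ = 9.69 kg/s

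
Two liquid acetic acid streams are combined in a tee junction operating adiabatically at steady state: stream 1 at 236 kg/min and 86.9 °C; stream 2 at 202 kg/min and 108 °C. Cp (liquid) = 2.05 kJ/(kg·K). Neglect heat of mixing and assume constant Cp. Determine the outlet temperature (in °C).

No heat crosses the boundary, so H_out = H_in.
T_out = Σ ṁᵢCp,ᵢTᵢ / Σ ṁᵢCp,ᵢ
      = 86765 / 897.9 = 96.631 °C

T_out = 96.6 °C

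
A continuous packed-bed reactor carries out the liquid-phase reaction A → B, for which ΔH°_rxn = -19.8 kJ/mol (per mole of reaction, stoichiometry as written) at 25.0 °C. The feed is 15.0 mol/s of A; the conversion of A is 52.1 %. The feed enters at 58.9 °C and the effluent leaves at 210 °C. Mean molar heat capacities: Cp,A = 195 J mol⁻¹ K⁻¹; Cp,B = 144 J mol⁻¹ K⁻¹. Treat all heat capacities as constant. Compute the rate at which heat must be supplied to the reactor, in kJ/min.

Q_in = 12800 kJ/min

Extent of reaction ξ = 0.521 × 15.0 = 7.815 mol/s
Reaction term: ξ·ΔH°_rxn = 7.815 × -19.8 = -154.74 kJ/s
Sensible, feed 58.9→25 °C: -99.157 kJ/s
Outlet flows (mol/s): A 7.185, B 7.815
Sensible, products 25→210 °C: 467.39 kJ/s
Q = ΔH = 213.5 kJ/s = 213.5 kW
Heat supplied = 12810 kJ/min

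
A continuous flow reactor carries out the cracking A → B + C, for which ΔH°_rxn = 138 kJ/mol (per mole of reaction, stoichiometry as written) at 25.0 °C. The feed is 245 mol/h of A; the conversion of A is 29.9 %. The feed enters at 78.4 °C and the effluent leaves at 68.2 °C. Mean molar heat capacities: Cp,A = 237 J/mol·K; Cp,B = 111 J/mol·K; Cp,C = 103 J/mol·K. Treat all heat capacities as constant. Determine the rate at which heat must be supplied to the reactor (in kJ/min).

Q_in = 157 kJ/min

Extent of reaction ξ = 0.299 × 245 = 73.255 mol/h
Reaction term: ξ·ΔH°_rxn = 73.255 × 138 = 10109 kJ/h
Sensible, feed 78.4→25 °C: -3100.7 kJ/h
Outlet flows (mol/h): A 171.75, B 73.255, C 73.255
Sensible, products 25→68.2 °C: 2435.6 kJ/h
Q = ΔH = 9444.1 kJ/h = 2.6234 kW
Heat supplied = 157.4 kJ/min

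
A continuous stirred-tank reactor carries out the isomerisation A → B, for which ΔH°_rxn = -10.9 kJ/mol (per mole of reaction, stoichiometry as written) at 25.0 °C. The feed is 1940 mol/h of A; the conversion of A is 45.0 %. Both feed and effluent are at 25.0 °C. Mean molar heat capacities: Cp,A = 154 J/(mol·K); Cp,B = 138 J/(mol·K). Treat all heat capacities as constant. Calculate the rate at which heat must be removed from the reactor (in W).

Extent of reaction ξ = 0.450 × 1940 = 873 mol/h
Reaction term: ξ·ΔH°_rxn = 873 × -10.9 = -9515.7 kJ/h
Q = ΔH = -9515.7 kJ/h = -2.6433 kW
Heat removed = 2643.2 W

Q_out = 2640 W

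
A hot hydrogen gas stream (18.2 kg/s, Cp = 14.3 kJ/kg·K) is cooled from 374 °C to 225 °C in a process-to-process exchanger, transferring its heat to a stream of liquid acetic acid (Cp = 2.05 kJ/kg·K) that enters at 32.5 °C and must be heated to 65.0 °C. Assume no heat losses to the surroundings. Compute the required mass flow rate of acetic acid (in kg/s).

ṁ_c = 582 kg/s

Heat released by hot stream: Q = 18.2 × 14.3 × (374 − 225) = 38779 kJ/s
Energy balance on cold side (adiabatic exchanger): Q = ṁ_c·Cp_c·(T_c,out − T_c,in)
ṁ_c = 38779 / [2.05 × (65.0 − 32.5)] = 582.04 kg/s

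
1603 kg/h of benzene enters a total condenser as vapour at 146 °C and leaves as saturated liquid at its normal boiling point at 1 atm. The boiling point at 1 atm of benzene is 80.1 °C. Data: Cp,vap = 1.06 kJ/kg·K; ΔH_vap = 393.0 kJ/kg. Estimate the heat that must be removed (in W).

vapour 146→80.1 °C: -69.854 kJ/kg
condensation at 80.1 °C: -393 kJ/kg
Δh = -69.854 + -393 = -462.85 kJ/kg
Q = ṁ·Δh = 1603 kg/h × -462.85 kJ/kg = -741950 kJ/h
|Q| = 206.1 kW = 206100 W

Q_c = 206000 W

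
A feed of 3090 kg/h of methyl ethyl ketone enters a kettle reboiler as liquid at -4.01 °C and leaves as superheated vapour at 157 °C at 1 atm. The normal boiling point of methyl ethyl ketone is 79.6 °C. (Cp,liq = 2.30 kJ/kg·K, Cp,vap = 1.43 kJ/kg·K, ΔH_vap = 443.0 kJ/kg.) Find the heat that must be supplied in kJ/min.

liquid -4.01→79.6 °C: 192.3 kJ/kg
vaporisation at 79.6 °C: 443 kJ/kg
vapour 79.6→157 °C: 110.68 kJ/kg
Δh = 192.3 + 443 + 110.68 = 745.99 kJ/kg
Q = ṁ·Δh = 3090 kg/h × 745.99 kJ/kg = 2.3051e+06 kJ/h
|Q| = 640.3 kW = 38418 kJ/min

Q = 38400 kJ/min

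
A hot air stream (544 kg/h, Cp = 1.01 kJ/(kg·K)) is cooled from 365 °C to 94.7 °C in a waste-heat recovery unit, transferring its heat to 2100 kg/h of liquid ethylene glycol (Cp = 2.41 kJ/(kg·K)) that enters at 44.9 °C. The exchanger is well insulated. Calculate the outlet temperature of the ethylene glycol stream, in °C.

T_c,out = 74.2 °C

Heat released by hot stream: Q = 544 × 1.01 × (365 − 94.7) = 148510 kJ/h
Energy balance on cold side (adiabatic exchanger): Q = ṁ_c·Cp_c·(T_c,out − T_c,in)
T_c,out = 44.9 + 148510/(2100 × 2.41) = 74.245 °C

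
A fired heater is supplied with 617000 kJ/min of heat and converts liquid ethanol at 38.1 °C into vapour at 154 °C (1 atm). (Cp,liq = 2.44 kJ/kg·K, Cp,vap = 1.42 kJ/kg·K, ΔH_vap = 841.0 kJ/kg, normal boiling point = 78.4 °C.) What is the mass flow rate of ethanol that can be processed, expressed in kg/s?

Δh = 2.44×(78.4−38.1) + 841.0 + 1.42×(154−78.4) = 1046.7 kJ/kg
Q = 617000 kJ/min = 10283 kJ/s = 10283 kJ/s
ṁ = Q/Δh = 10283 / 1046.7 = 9.8247 kg/s

ṁ = 9.82 kg/s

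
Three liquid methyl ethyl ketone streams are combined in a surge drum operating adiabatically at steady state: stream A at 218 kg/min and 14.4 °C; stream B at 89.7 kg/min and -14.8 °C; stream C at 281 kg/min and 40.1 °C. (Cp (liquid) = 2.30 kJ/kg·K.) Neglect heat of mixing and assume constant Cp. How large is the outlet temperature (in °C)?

T_out = 22.2 °C

No heat crosses the boundary, so H_out = H_in.
T_out = Σ ṁᵢCp,ᵢTᵢ / Σ ṁᵢCp,ᵢ
      = 30083 / 1354 = 22.218 °C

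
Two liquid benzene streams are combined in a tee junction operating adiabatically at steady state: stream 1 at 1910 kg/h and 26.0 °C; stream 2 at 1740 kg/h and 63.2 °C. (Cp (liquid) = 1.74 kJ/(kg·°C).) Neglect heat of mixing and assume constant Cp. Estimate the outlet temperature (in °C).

T_out = 43.7 °C

Adiabatic, steady state ⇒ Σ ṁᵢCp,ᵢ(T_out − Tᵢ) = 0
T_out = Σ ṁᵢCp,ᵢTᵢ / Σ ṁᵢCp,ᵢ
      = 277750 / 6351 = 43.734 °C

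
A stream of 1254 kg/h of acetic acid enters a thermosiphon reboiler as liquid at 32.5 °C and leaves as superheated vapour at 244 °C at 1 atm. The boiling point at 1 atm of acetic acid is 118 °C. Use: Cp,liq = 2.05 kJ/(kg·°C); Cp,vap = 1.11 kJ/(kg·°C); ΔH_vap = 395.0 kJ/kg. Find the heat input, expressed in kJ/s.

liquid 32.5→118 °C: 175.27 kJ/kg
vaporisation at 118 °C: 395 kJ/kg
vapour 118→244 °C: 139.86 kJ/kg
Δh = 175.27 + 395 + 139.86 = 710.13 kJ/kg
Q = ṁ·Δh = 1254 kg/h × 710.13 kJ/kg = 890510 kJ/h
|Q| = 247.36 kW

Q = 247 kJ/s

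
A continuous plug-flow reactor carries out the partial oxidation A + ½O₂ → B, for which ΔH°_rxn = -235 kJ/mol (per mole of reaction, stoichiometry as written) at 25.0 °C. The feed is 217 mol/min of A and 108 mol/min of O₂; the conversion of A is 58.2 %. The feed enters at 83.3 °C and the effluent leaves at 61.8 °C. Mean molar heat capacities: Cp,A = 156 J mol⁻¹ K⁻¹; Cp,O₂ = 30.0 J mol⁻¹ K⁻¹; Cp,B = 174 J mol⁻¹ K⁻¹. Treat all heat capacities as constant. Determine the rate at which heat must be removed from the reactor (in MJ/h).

Extent of reaction ξ = 0.582 × 217 = 126.29 mol/min
Reaction term: ξ·ΔH°_rxn = 126.29 × -235 = -29679 kJ/min
Sensible, feed 83.3→25 °C: -2162.5 kJ/min
Outlet flows (mol/min): A 90.706, O₂ 44.853, B 126.29
Sensible, products 25→61.8 °C: 1378.9 kJ/min
Q = ΔH = -30463 kJ/min = -507.71 kW
Heat removed = 1827.8 MJ/h

Q_out = 1830 MJ/h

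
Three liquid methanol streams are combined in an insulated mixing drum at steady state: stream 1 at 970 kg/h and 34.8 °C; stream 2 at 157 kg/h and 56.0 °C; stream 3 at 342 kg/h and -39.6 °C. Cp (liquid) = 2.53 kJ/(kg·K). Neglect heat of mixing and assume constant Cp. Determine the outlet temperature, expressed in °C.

Adiabatic, steady state ⇒ Σ ṁᵢCp,ᵢ(T_out − Tᵢ) = 0
Σ ṁᵢCp,ᵢTᵢ = 970×2.53×34.8 + 157×2.53×56.0 + 342×2.53×-39.6 = 73382
Σ ṁᵢCp,ᵢ = 970×2.53 + 157×2.53 + 342×2.53 = 3716.6
T_out = 73382 / 3716.6 = 19.745 °C

T_out = 19.7 °C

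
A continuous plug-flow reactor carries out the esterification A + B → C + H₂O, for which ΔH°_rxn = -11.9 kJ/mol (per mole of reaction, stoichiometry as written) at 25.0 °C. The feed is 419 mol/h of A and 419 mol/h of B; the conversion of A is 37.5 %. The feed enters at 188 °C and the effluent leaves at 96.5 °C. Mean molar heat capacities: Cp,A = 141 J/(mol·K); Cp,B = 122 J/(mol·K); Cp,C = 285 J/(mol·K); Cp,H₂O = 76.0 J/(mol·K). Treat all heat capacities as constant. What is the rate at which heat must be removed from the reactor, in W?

Q_out = 3010 W

Extent of reaction ξ = 0.375 × 419 = 157.12 mol/h
Reaction term: ξ·ΔH°_rxn = 157.12 × -11.9 = -1869.8 kJ/h
Sensible, feed 188→25 °C: -17962 kJ/h
Outlet flows (mol/h): A 261.88, B 261.88, C 157.12, H₂O 157.12
Sensible, products 25→96.5 °C: 8980.1 kJ/h
Q = ΔH = -10852 kJ/h = -3.0144 kW
Heat removed = 3014.4 W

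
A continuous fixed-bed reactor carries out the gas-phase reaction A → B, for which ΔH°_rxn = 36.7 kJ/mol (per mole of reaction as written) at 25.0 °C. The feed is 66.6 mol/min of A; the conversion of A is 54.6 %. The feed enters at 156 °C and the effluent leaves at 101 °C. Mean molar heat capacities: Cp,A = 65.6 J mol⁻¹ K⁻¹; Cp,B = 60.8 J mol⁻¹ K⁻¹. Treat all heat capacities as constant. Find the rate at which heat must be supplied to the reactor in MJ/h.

Extent of reaction ξ = 0.546 × 66.6 = 36.364 mol/min
Reaction term: ξ·ΔH°_rxn = 36.364 × 36.7 = 1334.5 kJ/min
Sensible, feed 156→25 °C: -572.33 kJ/min
Outlet flows (mol/min): A 30.236, B 36.364
Sensible, products 25→101 °C: 318.78 kJ/min
Q = ΔH = 1081 kJ/min = 18.016 kW
Heat supplied = 64.859 MJ/h

Q_in = 64.9 MJ/h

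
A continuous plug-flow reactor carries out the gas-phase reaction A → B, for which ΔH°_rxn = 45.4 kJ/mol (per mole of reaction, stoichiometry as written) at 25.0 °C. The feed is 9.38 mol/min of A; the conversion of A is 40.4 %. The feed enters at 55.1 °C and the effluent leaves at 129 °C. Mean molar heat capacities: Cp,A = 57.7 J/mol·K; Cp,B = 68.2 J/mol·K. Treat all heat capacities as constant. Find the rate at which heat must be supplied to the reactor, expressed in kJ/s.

Extent of reaction ξ = 0.404 × 9.38 = 3.7895 mol/min
Reaction term: ξ·ΔH°_rxn = 3.7895 × 45.4 = 172.04 kJ/min
Sensible, feed 55.1→25 °C: -16.291 kJ/min
Outlet flows (mol/min): A 5.5905, B 3.7895
Sensible, products 25→129 °C: 60.426 kJ/min
Q = ΔH = 216.18 kJ/min = 3.603 kW
Heat supplied = 3.603 kJ/s

Q_in = 3.60 kJ/s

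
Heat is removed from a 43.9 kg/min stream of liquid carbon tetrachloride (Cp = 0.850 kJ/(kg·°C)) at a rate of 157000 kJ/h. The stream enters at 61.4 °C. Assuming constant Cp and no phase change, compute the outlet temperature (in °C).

Q = 157000 kJ/h = 2616.7 kJ/min
ΔT = Q/(ṁ·Cp) = 2616.7/(43.9×0.850) = 70.124 K
T_out = 61.4 − 70.124 = -8.7237 °C

T_out = -8.72 °C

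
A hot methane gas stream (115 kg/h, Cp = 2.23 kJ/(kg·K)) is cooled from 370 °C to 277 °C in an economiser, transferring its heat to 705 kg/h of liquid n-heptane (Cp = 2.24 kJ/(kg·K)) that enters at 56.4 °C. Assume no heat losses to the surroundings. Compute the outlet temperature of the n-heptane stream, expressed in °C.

T_c,out = 71.5 °C

Heat released by hot stream: Q = 115 × 2.23 × (370 − 277) = 23850 kJ/h
Energy balance on cold side (adiabatic exchanger): Q = ṁ_c·Cp_c·(T_c,out − T_c,in)
T_c,out = 56.4 + 23850/(705 × 2.24) = 71.502 °C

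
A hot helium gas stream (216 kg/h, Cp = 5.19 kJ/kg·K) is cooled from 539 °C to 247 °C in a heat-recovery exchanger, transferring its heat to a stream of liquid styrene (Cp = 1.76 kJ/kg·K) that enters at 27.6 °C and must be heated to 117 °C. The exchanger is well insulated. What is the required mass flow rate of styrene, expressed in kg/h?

Heat released by hot stream: Q = 216 × 5.19 × (539 − 247) = 327340 kJ/h
Energy balance on cold side (adiabatic exchanger): Q = ṁ_c·Cp_c·(T_c,out − T_c,in)
ṁ_c = 327340 / [1.76 × (117 − 27.6)] = 2080.4 kg/h

ṁ_c = 2080 kg/h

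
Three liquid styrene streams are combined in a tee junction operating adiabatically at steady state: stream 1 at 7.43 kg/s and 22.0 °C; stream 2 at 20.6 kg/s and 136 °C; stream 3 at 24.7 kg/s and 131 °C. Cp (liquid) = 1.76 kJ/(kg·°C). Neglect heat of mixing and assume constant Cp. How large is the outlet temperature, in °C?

Adiabatic, steady state ⇒ Σ ṁᵢCp,ᵢ(T_out − Tᵢ) = 0
T_out = Σ ṁᵢCp,ᵢTᵢ / Σ ṁᵢCp,ᵢ
      = 10913 / 92.805 = 117.59 °C

T_out = 118 °C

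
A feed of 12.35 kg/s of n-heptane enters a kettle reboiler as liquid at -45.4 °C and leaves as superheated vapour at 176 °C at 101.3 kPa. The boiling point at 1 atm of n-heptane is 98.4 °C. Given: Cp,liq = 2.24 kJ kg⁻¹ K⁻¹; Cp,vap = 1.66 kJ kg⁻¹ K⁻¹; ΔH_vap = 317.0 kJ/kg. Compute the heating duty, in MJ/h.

Q = 34100 MJ/h

liquid -45.4→98.4 °C: 322.11 kJ/kg
vaporisation at 98.4 °C: 317 kJ/kg
vapour 98.4→176 °C: 128.82 kJ/kg
Δh = 322.11 + 317 + 128.82 = 767.93 kJ/kg
Q = ṁ·Δh = 12.35 kg/s × 767.93 kJ/kg = 9483.9 kJ/s
|Q| = 9483.9 kW = 34142 MJ/h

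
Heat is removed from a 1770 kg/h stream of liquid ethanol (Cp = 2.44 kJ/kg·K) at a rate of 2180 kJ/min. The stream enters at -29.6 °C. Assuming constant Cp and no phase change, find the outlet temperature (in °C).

Q = 2180 kJ/min = 130800 kJ/h
ΔT = Q/(ṁ·Cp) = 130800/(1770×2.44) = 30.286 K
T_out = -29.6 − 30.286 = -59.886 °C

T_out = -59.9 °C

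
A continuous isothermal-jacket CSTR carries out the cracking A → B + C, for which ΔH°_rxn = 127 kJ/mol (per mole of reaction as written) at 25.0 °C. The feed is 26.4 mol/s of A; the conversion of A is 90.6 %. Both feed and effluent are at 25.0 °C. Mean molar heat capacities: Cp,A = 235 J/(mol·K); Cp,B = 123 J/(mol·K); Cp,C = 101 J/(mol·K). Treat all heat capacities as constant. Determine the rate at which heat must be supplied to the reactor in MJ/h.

Q_in = 10900 MJ/h

Extent of reaction ξ = 0.906 × 26.4 = 23.918 mol/s
Reaction term: ξ·ΔH°_rxn = 23.918 × 127 = 3037.6 kJ/s
Q = ΔH = 3037.6 kJ/s = 3037.6 kW
Heat supplied = 10935 MJ/h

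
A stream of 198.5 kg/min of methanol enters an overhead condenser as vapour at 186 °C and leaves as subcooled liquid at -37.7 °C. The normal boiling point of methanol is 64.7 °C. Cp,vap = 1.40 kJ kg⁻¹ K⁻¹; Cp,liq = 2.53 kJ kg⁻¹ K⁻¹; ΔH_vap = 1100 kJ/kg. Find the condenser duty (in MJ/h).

Q_c = 18200 MJ/h

vapour 186→64.7 °C: -169.82 kJ/kg
condensation at 64.7 °C: -1100 kJ/kg
liquid 64.7→-37.7 °C: -259.07 kJ/kg
Δh = -169.82 + -1100 + -259.07 = -1528.9 kJ/kg
Q = ṁ·Δh = 198.5 kg/min × -1528.9 kJ/kg = -303490 kJ/min
|Q| = 5058.1 kW = 18209 MJ/h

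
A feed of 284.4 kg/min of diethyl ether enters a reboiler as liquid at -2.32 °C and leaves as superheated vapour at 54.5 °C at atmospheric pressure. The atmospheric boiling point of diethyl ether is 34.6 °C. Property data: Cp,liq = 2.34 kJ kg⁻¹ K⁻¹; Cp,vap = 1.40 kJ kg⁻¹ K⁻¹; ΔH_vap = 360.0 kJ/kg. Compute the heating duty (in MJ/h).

Q = 8090 MJ/h

liquid -2.32→34.6 °C: 86.393 kJ/kg
vaporisation at 34.6 °C: 360 kJ/kg
vapour 34.6→54.5 °C: 27.86 kJ/kg
Δh = 86.393 + 360 + 27.86 = 474.25 kJ/kg
Q = ṁ·Δh = 284.4 kg/min × 474.25 kJ/kg = 134880 kJ/min
|Q| = 2248 kW = 8092.6 MJ/h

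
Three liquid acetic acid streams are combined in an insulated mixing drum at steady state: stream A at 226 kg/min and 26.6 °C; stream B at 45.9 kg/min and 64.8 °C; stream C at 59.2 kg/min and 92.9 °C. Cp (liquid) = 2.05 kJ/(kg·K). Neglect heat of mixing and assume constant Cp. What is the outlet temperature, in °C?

T_out = 43.7 °C

No heat crosses the boundary, so H_out = H_in.
T_out = Σ ṁᵢCp,ᵢTᵢ / Σ ṁᵢCp,ᵢ
      = 29695 / 678.75 = 43.75 °C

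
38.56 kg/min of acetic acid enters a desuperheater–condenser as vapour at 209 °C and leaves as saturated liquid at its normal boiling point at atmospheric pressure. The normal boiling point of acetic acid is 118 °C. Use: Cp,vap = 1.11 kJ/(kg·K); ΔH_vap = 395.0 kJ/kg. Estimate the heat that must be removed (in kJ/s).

Q_c = 319 kJ/s

vapour 209→118 °C: -101.01 kJ/kg
condensation at 118 °C: -395 kJ/kg
Δh = -101.01 + -395 = -496.01 kJ/kg
Q = ṁ·Δh = 38.56 kg/min × -496.01 kJ/kg = -19126 kJ/min
|Q| = 318.77 kW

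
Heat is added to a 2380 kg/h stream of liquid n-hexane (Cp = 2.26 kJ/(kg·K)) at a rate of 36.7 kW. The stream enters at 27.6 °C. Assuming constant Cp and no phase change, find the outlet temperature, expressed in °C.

Q = 36.7 kW = 132120 kJ/h
ΔT = Q/(ṁ·Cp) = 132120/(2380×2.26) = 24.563 K
T_out = 27.6 + 24.563 = 52.163 °C

T_out = 52.2 °C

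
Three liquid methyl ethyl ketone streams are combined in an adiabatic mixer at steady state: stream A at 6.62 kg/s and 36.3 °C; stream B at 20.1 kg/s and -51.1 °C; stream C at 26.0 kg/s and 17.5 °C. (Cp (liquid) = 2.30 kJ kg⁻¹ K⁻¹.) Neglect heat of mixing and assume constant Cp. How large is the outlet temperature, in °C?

T_out = -6.29 °C

No heat crosses the boundary, so H_out = H_in.
Σ ṁᵢCp,ᵢTᵢ = 6.62×2.30×36.3 + 20.1×2.30×-51.1 + 26.0×2.30×17.5 = -763.15
Σ ṁᵢCp,ᵢ = 6.62×2.30 + 20.1×2.30 + 26.0×2.30 = 121.26
T_out = -763.15 / 121.26 = -6.2937 °C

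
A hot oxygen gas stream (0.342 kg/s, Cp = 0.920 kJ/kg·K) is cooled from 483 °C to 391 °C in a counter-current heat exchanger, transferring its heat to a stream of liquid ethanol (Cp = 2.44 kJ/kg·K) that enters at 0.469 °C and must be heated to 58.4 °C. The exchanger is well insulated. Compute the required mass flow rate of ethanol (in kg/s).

Heat released by hot stream: Q = 0.342 × 0.920 × (483 − 391) = 28.947 kJ/s
Energy balance on cold side (adiabatic exchanger): Q = ṁ_c·Cp_c·(T_c,out − T_c,in)
ṁ_c = 28.947 / [2.44 × (58.4 − 0.469)] = 0.20479 kg/s

ṁ_c = 0.205 kg/s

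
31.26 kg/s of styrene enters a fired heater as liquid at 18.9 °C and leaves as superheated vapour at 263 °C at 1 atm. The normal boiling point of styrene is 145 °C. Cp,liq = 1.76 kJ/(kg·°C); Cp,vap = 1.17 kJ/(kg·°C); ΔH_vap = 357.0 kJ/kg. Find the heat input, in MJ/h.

liquid 18.9→145 °C: 221.94 kJ/kg
vaporisation at 145 °C: 357 kJ/kg
vapour 145→263 °C: 138.06 kJ/kg
Δh = 221.94 + 357 + 138.06 = 717 kJ/kg
Q = ṁ·Δh = 31.26 kg/s × 717 kJ/kg = 22413 kJ/s
|Q| = 22413 kW = 80688 MJ/h

Q = 80700 MJ/h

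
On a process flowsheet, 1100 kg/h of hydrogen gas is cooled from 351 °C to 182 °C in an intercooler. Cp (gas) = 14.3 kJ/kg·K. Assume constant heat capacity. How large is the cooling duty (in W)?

Q = ṁ·Cp·ΔT = 1100 × 14.3 × (182 − 351) = -2.6584e+06 kJ/h
Converting: 2.6584e+06 / 3600 s = 738.44 kW
Cooling duty = 738440 W

Q_c = 738000 W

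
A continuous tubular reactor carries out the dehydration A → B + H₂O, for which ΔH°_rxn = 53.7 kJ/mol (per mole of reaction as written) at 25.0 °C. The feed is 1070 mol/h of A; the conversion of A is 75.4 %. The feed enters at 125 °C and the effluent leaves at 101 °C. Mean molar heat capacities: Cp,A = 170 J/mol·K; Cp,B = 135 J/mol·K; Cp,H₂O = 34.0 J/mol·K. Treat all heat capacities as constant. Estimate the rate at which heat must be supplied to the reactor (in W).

Q_in = 10800 W

Extent of reaction ξ = 0.754 × 1070 = 806.78 mol/h
Reaction term: ξ·ΔH°_rxn = 806.78 × 53.7 = 43324 kJ/h
Sensible, feed 125→25 °C: -18190 kJ/h
Outlet flows (mol/h): A 263.22, B 806.78, H₂O 806.78
Sensible, products 25→101 °C: 13763 kJ/h
Q = ΔH = 38897 kJ/h = 10.805 kW
Heat supplied = 10805 W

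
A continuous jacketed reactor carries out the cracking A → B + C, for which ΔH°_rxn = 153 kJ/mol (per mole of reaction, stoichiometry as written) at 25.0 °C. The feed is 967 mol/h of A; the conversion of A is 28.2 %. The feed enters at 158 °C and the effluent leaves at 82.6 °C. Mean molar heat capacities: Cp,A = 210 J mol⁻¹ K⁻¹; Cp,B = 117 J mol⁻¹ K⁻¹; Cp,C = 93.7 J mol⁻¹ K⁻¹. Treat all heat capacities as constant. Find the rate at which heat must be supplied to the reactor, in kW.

Q_in = 7.34 kW

Extent of reaction ξ = 0.282 × 967 = 272.69 mol/h
Reaction term: ξ·ΔH°_rxn = 272.69 × 153 = 41722 kJ/h
Sensible, feed 158→25 °C: -27008 kJ/h
Outlet flows (mol/h): A 694.31, B 272.69, C 272.69
Sensible, products 25→82.6 °C: 11708 kJ/h
Q = ΔH = 26422 kJ/h = 7.3394 kW
Heat supplied = 7.3394 kW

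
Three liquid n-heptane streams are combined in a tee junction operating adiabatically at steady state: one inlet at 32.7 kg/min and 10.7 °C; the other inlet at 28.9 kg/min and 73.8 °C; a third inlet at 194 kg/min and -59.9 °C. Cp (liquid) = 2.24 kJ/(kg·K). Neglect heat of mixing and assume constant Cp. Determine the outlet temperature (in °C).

Energy balance with Q = 0: Σ ṁᵢCp,ᵢ(T_out − Tᵢ) = 0
Σ ṁᵢCp,ᵢTᵢ = 32.7×2.24×10.7 + 28.9×2.24×73.8 + 194×2.24×-59.9 = -20469
Σ ṁᵢCp,ᵢ = 32.7×2.24 + 28.9×2.24 + 194×2.24 = 572.54
T_out = -20469 / 572.54 = -35.751 °C

T_out = -35.8 °C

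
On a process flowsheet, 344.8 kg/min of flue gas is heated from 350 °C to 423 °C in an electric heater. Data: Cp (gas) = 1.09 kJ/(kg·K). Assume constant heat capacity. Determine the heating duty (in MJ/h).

Q = ṁ·Cp·ΔT = 344.8 × 1.09 × (423 − 350) = 27436 kJ/min
Converting: 27436 / 60 s = 457.26 kW
Heating duty = 1646.1 MJ/h

Q = 1650 MJ/h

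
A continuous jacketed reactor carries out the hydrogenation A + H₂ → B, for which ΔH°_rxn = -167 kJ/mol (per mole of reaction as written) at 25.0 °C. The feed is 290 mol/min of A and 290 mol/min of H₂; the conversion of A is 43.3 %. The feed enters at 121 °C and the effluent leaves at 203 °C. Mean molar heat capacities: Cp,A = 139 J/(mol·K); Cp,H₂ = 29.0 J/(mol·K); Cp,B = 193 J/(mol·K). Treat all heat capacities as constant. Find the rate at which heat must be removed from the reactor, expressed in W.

Extent of reaction ξ = 0.433 × 290 = 125.57 mol/min
Reaction term: ξ·ΔH°_rxn = 125.57 × -167 = -20970 kJ/min
Sensible, feed 121→25 °C: -4677.1 kJ/min
Outlet flows (mol/min): A 164.43, H₂ 164.43, B 125.57
Sensible, products 25→203 °C: 9230.9 kJ/min
Q = ΔH = -16416 kJ/min = -273.61 kW
Heat removed = 273610 W

Q_out = 274000 W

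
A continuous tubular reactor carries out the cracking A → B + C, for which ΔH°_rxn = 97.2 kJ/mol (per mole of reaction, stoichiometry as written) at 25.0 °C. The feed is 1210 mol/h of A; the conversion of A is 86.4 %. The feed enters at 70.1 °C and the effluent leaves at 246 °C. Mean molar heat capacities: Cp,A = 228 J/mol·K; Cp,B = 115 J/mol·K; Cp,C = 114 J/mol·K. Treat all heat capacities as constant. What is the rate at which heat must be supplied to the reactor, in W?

Q_in = 41800 W

Extent of reaction ξ = 0.864 × 1210 = 1045.4 mol/h
Reaction term: ξ·ΔH°_rxn = 1045.4 × 97.2 = 101620 kJ/h
Sensible, feed 70.1→25 °C: -12442 kJ/h
Outlet flows (mol/h): A 164.56, B 1045.4, C 1045.4
Sensible, products 25→246 °C: 61201 kJ/h
Q = ΔH = 150380 kJ/h = 41.771 kW
Heat supplied = 41771 W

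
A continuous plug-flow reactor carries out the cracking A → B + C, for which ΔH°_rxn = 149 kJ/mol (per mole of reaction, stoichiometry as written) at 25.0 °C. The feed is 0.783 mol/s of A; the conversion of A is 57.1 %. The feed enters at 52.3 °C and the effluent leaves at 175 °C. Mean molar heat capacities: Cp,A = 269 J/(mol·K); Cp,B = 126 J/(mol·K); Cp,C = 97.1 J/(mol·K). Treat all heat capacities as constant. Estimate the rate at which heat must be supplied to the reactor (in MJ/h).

Q_in = 322 MJ/h

Extent of reaction ξ = 0.571 × 0.783 = 0.44709 mol/s
Reaction term: ξ·ΔH°_rxn = 0.44709 × 149 = 66.617 kJ/s
Sensible, feed 52.3→25 °C: -5.7501 kJ/s
Outlet flows (mol/s): A 0.33591, B 0.44709, C 0.44709
Sensible, products 25→175 °C: 28.516 kJ/s
Q = ΔH = 89.383 kJ/s = 89.383 kW
Heat supplied = 321.78 MJ/h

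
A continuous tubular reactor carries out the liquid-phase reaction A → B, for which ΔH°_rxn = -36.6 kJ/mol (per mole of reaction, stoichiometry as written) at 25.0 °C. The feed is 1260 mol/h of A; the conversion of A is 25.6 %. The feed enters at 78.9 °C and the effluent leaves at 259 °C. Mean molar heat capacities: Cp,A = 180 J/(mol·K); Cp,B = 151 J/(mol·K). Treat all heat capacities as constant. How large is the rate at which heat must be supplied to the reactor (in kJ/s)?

Extent of reaction ξ = 0.256 × 1260 = 322.56 mol/h
Reaction term: ξ·ΔH°_rxn = 322.56 × -36.6 = -11806 kJ/h
Sensible, feed 78.9→25 °C: -12225 kJ/h
Outlet flows (mol/h): A 937.44, B 322.56
Sensible, products 25→259 °C: 50882 kJ/h
Q = ΔH = 26852 kJ/h = 7.4589 kW
Heat supplied = 7.4589 kJ/s

Q_in = 7.46 kJ/s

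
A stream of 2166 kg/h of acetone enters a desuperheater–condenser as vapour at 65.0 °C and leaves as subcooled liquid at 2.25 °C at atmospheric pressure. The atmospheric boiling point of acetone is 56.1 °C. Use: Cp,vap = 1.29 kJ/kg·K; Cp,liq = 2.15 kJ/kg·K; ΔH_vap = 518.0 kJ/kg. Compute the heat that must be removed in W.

Q_c = 388000 W

vapour 65.0→56.1 °C: -11.481 kJ/kg
condensation at 56.1 °C: -518 kJ/kg
liquid 56.1→2.25 °C: -115.78 kJ/kg
Δh = -11.481 + -518 + -115.78 = -645.26 kJ/kg
Q = ṁ·Δh = 2166 kg/h × -645.26 kJ/kg = -1.3976e+06 kJ/h
|Q| = 388.23 kW = 388230 W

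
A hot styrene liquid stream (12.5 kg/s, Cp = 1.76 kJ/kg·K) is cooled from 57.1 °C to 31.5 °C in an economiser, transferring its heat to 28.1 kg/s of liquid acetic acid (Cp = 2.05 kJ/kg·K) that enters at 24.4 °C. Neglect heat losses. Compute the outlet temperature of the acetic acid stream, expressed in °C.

Heat released by hot stream: Q = 12.5 × 1.76 × (57.1 − 31.5) = 563.2 kJ/s
Energy balance on cold side (adiabatic exchanger): Q = ṁ_c·Cp_c·(T_c,out − T_c,in)
T_c,out = 24.4 + 563.2/(28.1 × 2.05) = 34.177 °C

T_c,out = 34.2 °C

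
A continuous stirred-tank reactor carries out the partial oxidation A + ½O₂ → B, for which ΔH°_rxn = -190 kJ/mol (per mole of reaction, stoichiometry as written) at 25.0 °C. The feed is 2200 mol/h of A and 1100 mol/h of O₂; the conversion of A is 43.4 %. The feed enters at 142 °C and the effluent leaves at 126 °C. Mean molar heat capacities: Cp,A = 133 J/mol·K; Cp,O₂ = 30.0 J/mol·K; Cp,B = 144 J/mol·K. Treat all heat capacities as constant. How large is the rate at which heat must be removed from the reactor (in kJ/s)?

Q_out = 51.9 kJ/s

Extent of reaction ξ = 0.434 × 2200 = 954.8 mol/h
Reaction term: ξ·ΔH°_rxn = 954.8 × -190 = -181410 kJ/h
Sensible, feed 142→25 °C: -38095 kJ/h
Outlet flows (mol/h): A 1245.2, O₂ 622.6, B 954.8
Sensible, products 25→126 °C: 32500 kJ/h
Q = ΔH = -187010 kJ/h = -51.946 kW
Heat removed = 51.946 kJ/s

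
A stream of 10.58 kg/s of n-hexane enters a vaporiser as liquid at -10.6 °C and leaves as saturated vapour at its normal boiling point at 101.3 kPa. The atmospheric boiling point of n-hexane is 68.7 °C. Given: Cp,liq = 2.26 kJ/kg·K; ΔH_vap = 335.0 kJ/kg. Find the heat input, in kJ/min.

liquid -10.6→68.7 °C: 179.22 kJ/kg
vaporisation at 68.7 °C: 335 kJ/kg
Δh = 179.22 + 335 = 514.22 kJ/kg
Q = ṁ·Δh = 10.58 kg/s × 514.22 kJ/kg = 5440.4 kJ/s
|Q| = 5440.4 kW = 326430 kJ/min

Q = 326000 kJ/min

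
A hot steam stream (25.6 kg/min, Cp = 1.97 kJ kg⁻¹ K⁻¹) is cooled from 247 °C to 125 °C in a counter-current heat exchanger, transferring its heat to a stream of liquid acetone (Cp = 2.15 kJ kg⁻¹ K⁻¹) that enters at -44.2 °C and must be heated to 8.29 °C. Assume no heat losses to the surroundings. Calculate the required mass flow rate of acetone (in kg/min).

ṁ_c = 54.5 kg/min

Heat released by hot stream: Q = 25.6 × 1.97 × (247 − 125) = 6152.7 kJ/min
Energy balance on cold side (adiabatic exchanger): Q = ṁ_c·Cp_c·(T_c,out − T_c,in)
ṁ_c = 6152.7 / [2.15 × (8.29 − -44.2)] = 54.519 kg/min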